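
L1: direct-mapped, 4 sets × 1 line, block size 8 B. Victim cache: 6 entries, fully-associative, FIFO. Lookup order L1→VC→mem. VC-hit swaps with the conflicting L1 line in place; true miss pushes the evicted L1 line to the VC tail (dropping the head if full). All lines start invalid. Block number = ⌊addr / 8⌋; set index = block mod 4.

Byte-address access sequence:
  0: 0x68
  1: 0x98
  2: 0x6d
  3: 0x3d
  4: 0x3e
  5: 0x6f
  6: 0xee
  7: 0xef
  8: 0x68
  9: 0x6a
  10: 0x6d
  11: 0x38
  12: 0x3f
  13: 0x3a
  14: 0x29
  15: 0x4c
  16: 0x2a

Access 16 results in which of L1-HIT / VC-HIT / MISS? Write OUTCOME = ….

OUTCOME = VC-HIT

  [0] addr=0x68 blk=13 s=1: MISS | VC []
  [1] addr=0x98 blk=19 s=3: MISS | VC []
  [2] addr=0x6d blk=13 s=1: L1-HIT | VC []
  [3] addr=0x3d blk=7 s=3: MISS | VC [19]
  [4] addr=0x3e blk=7 s=3: L1-HIT | VC [19]
  [5] addr=0x6f blk=13 s=1: L1-HIT | VC [19]
  [6] addr=0xee blk=29 s=1: MISS | VC [19, 13]
  [7] addr=0xef blk=29 s=1: L1-HIT | VC [19, 13]
  [8] addr=0x68 blk=13 s=1: VC-HIT | VC [19, 29]
  [9] addr=0x6a blk=13 s=1: L1-HIT | VC [19, 29]
  [10] addr=0x6d blk=13 s=1: L1-HIT | VC [19, 29]
  [11] addr=0x38 blk=7 s=3: L1-HIT | VC [19, 29]
  [12] addr=0x3f blk=7 s=3: L1-HIT | VC [19, 29]
  [13] addr=0x3a blk=7 s=3: L1-HIT | VC [19, 29]
  [14] addr=0x29 blk=5 s=1: MISS | VC [19, 29, 13]
  [15] addr=0x4c blk=9 s=1: MISS | VC [19, 29, 13, 5]
  [16] addr=0x2a blk=5 s=1: VC-HIT | VC [19, 29, 13, 9]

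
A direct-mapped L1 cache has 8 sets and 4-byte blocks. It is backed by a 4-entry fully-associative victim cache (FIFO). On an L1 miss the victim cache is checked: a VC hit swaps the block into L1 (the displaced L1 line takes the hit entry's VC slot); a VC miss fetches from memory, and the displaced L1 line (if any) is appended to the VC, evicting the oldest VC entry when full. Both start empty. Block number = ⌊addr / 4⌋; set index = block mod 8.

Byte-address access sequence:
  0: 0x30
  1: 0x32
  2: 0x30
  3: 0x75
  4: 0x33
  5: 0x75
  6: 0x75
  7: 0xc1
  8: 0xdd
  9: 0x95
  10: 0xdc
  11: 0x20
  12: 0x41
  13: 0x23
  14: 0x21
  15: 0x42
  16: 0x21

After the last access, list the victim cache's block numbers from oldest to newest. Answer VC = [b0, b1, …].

VC = [29, 48, 16]

  [0] addr=0x30 blk=12 s=4: MISS | VC []
  [1] addr=0x32 blk=12 s=4: L1-HIT | VC []
  [2] addr=0x30 blk=12 s=4: L1-HIT | VC []
  [3] addr=0x75 blk=29 s=5: MISS | VC []
  [4] addr=0x33 blk=12 s=4: L1-HIT | VC []
  [5] addr=0x75 blk=29 s=5: L1-HIT | VC []
  [6] addr=0x75 blk=29 s=5: L1-HIT | VC []
  [7] addr=0xc1 blk=48 s=0: MISS | VC []
  [8] addr=0xdd blk=55 s=7: MISS | VC []
  [9] addr=0x95 blk=37 s=5: MISS | VC [29]
  [10] addr=0xdc blk=55 s=7: L1-HIT | VC [29]
  [11] addr=0x20 blk=8 s=0: MISS | VC [29, 48]
  [12] addr=0x41 blk=16 s=0: MISS | VC [29, 48, 8]
  [13] addr=0x23 blk=8 s=0: VC-HIT | VC [29, 48, 16]
  [14] addr=0x21 blk=8 s=0: L1-HIT | VC [29, 48, 16]
  [15] addr=0x42 blk=16 s=0: VC-HIT | VC [29, 48, 8]
  [16] addr=0x21 blk=8 s=0: VC-HIT | VC [29, 48, 16]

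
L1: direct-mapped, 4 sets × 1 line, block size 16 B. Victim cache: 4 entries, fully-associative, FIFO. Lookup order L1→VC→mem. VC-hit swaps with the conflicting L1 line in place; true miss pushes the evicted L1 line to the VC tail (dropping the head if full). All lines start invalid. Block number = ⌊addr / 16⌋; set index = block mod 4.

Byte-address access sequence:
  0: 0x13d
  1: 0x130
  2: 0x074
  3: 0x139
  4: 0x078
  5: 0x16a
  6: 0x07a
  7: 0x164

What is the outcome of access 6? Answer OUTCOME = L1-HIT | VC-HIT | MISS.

  [0] addr=0x13d blk=19 s=3: MISS | VC []
  [1] addr=0x130 blk=19 s=3: L1-HIT | VC []
  [2] addr=0x74 blk=7 s=3: MISS | VC [19]
  [3] addr=0x139 blk=19 s=3: VC-HIT | VC [7]
  [4] addr=0x78 blk=7 s=3: VC-HIT | VC [19]
  [5] addr=0x16a blk=22 s=2: MISS | VC [19]
  [6] addr=0x7a blk=7 s=3: L1-HIT | VC [19]
  [7] addr=0x164 blk=22 s=2: L1-HIT | VC [19]

OUTCOME = L1-HIT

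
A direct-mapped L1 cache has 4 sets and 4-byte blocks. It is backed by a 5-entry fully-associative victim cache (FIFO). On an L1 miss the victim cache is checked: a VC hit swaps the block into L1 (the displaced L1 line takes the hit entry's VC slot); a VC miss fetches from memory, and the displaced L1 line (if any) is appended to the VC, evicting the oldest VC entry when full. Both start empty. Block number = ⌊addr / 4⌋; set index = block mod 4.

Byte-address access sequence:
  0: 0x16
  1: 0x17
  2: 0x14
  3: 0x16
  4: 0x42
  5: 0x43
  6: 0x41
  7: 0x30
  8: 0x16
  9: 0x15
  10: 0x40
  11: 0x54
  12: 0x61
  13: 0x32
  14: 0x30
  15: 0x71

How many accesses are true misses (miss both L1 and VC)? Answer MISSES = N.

MISSES = 6

#0 0x16→b5/s1 MISS; vc=[]
#1 0x17→b5/s1 L1-HIT; vc=[]
#2 0x14→b5/s1 L1-HIT; vc=[]
#3 0x16→b5/s1 L1-HIT; vc=[]
#4 0x42→b16/s0 MISS; vc=[]
#5 0x43→b16/s0 L1-HIT; vc=[]
#6 0x41→b16/s0 L1-HIT; vc=[]
#7 0x30→b12/s0 MISS; vc=[16]
#8 0x16→b5/s1 L1-HIT; vc=[16]
#9 0x15→b5/s1 L1-HIT; vc=[16]
#10 0x40→b16/s0 VC-HIT; vc=[12]
#11 0x54→b21/s1 MISS; vc=[12,5]
#12 0x61→b24/s0 MISS; vc=[12,5,16]
#13 0x32→b12/s0 VC-HIT; vc=[24,5,16]
#14 0x30→b12/s0 L1-HIT; vc=[24,5,16]
#15 0x71→b28/s0 MISS; vc=[24,5,16,12]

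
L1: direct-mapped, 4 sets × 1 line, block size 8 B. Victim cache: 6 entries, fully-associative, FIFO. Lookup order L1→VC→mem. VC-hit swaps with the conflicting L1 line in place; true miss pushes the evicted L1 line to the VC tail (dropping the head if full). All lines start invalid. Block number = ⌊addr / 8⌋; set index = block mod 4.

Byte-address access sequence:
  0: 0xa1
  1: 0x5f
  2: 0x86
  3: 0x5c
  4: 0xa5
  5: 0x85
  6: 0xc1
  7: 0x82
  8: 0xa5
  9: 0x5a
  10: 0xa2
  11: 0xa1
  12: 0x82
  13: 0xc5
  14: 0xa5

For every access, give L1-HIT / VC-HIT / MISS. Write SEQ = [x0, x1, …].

SEQ = [MISS, MISS, MISS, L1-HIT, VC-HIT, VC-HIT, MISS, VC-HIT, VC-HIT, L1-HIT, L1-HIT, L1-HIT, VC-HIT, VC-HIT, VC-HIT]

  [0] addr=0xa1 blk=20 s=0: MISS | VC []
  [1] addr=0x5f blk=11 s=3: MISS | VC []
  [2] addr=0x86 blk=16 s=0: MISS | VC [20]
  [3] addr=0x5c blk=11 s=3: L1-HIT | VC [20]
  [4] addr=0xa5 blk=20 s=0: VC-HIT | VC [16]
  [5] addr=0x85 blk=16 s=0: VC-HIT | VC [20]
  [6] addr=0xc1 blk=24 s=0: MISS | VC [20, 16]
  [7] addr=0x82 blk=16 s=0: VC-HIT | VC [20, 24]
  [8] addr=0xa5 blk=20 s=0: VC-HIT | VC [16, 24]
  [9] addr=0x5a blk=11 s=3: L1-HIT | VC [16, 24]
  [10] addr=0xa2 blk=20 s=0: L1-HIT | VC [16, 24]
  [11] addr=0xa1 blk=20 s=0: L1-HIT | VC [16, 24]
  [12] addr=0x82 blk=16 s=0: VC-HIT | VC [20, 24]
  [13] addr=0xc5 blk=24 s=0: VC-HIT | VC [20, 16]
  [14] addr=0xa5 blk=20 s=0: VC-HIT | VC [24, 16]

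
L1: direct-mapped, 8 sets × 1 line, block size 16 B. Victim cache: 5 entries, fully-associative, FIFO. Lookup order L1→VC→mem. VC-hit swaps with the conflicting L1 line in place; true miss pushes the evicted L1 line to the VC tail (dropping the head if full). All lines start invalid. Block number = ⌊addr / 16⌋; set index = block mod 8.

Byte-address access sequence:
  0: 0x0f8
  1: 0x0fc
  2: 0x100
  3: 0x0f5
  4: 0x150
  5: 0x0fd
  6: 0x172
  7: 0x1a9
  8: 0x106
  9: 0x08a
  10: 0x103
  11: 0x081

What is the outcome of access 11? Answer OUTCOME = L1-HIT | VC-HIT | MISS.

OUTCOME = VC-HIT

#0 0xf8→b15/s7 MISS; vc=[]
#1 0xfc→b15/s7 L1-HIT; vc=[]
#2 0x100→b16/s0 MISS; vc=[]
#3 0xf5→b15/s7 L1-HIT; vc=[]
#4 0x150→b21/s5 MISS; vc=[]
#5 0xfd→b15/s7 L1-HIT; vc=[]
#6 0x172→b23/s7 MISS; vc=[15]
#7 0x1a9→b26/s2 MISS; vc=[15]
#8 0x106→b16/s0 L1-HIT; vc=[15]
#9 0x8a→b8/s0 MISS; vc=[15,16]
#10 0x103→b16/s0 VC-HIT; vc=[15,8]
#11 0x81→b8/s0 VC-HIT; vc=[15,16]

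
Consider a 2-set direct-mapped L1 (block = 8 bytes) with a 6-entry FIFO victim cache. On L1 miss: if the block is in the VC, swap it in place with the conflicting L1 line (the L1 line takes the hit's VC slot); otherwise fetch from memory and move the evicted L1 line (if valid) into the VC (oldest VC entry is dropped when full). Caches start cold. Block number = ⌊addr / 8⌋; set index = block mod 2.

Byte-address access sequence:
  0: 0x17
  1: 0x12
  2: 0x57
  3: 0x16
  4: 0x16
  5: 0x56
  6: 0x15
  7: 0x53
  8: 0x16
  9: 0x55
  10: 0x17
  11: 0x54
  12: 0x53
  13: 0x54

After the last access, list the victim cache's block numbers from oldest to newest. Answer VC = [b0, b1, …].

#0 0x17→b2/s0 MISS; vc=[]
#1 0x12→b2/s0 L1-HIT; vc=[]
#2 0x57→b10/s0 MISS; vc=[2]
#3 0x16→b2/s0 VC-HIT; vc=[10]
#4 0x16→b2/s0 L1-HIT; vc=[10]
#5 0x56→b10/s0 VC-HIT; vc=[2]
#6 0x15→b2/s0 VC-HIT; vc=[10]
#7 0x53→b10/s0 VC-HIT; vc=[2]
#8 0x16→b2/s0 VC-HIT; vc=[10]
#9 0x55→b10/s0 VC-HIT; vc=[2]
#10 0x17→b2/s0 VC-HIT; vc=[10]
#11 0x54→b10/s0 VC-HIT; vc=[2]
#12 0x53→b10/s0 L1-HIT; vc=[2]
#13 0x54→b10/s0 L1-HIT; vc=[2]

VC = [2]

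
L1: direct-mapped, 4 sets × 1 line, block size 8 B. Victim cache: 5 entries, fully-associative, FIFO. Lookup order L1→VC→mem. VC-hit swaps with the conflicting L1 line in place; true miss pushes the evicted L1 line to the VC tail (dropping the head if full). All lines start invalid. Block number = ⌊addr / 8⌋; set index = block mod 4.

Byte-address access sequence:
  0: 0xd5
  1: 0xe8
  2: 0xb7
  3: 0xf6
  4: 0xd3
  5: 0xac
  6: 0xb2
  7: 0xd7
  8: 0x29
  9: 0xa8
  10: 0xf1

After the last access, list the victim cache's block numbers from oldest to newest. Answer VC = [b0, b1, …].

VC = [26, 22, 29, 5]

0: 0xd5 (blk 26, set 2) → MISS  vc=[]
1: 0xe8 (blk 29, set 1) → MISS  vc=[]
2: 0xb7 (blk 22, set 2) → MISS  vc=[26]
3: 0xf6 (blk 30, set 2) → MISS  vc=[26, 22]
4: 0xd3 (blk 26, set 2) → VC-HIT  vc=[30, 22]
5: 0xac (blk 21, set 1) → MISS  vc=[30, 22, 29]
6: 0xb2 (blk 22, set 2) → VC-HIT  vc=[30, 26, 29]
7: 0xd7 (blk 26, set 2) → VC-HIT  vc=[30, 22, 29]
8: 0x29 (blk 5, set 1) → MISS  vc=[30, 22, 29, 21]
9: 0xa8 (blk 21, set 1) → VC-HIT  vc=[30, 22, 29, 5]
10: 0xf1 (blk 30, set 2) → VC-HIT  vc=[26, 22, 29, 5]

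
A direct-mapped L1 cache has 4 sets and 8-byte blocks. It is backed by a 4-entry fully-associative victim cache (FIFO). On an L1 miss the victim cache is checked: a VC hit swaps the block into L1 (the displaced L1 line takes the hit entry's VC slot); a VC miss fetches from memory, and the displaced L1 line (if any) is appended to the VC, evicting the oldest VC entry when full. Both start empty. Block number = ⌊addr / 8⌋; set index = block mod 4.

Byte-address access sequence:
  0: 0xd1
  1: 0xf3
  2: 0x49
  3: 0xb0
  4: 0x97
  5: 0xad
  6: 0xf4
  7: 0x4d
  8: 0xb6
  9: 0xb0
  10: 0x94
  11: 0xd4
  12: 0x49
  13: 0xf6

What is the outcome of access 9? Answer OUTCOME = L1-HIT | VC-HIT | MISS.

#0 0xd1→b26/s2 MISS; vc=[]
#1 0xf3→b30/s2 MISS; vc=[26]
#2 0x49→b9/s1 MISS; vc=[26]
#3 0xb0→b22/s2 MISS; vc=[26,30]
#4 0x97→b18/s2 MISS; vc=[26,30,22]
#5 0xad→b21/s1 MISS; vc=[26,30,22,9]
#6 0xf4→b30/s2 VC-HIT; vc=[26,18,22,9]
#7 0x4d→b9/s1 VC-HIT; vc=[26,18,22,21]
#8 0xb6→b22/s2 VC-HIT; vc=[26,18,30,21]
#9 0xb0→b22/s2 L1-HIT; vc=[26,18,30,21]
#10 0x94→b18/s2 VC-HIT; vc=[26,22,30,21]
#11 0xd4→b26/s2 VC-HIT; vc=[18,22,30,21]
#12 0x49→b9/s1 L1-HIT; vc=[18,22,30,21]
#13 0xf6→b30/s2 VC-HIT; vc=[18,22,26,21]

OUTCOME = L1-HIT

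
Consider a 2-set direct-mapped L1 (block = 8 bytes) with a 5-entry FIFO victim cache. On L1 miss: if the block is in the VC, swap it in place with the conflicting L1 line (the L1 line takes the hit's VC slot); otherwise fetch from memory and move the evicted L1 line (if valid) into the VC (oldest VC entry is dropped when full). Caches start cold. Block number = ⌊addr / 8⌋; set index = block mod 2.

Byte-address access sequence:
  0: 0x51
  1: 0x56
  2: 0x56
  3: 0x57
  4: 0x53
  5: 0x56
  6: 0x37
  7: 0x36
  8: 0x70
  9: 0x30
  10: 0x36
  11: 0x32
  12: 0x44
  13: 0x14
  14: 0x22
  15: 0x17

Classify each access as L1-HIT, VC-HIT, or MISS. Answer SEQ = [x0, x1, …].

SEQ = [MISS, L1-HIT, L1-HIT, L1-HIT, L1-HIT, L1-HIT, MISS, L1-HIT, MISS, VC-HIT, L1-HIT, L1-HIT, MISS, MISS, MISS, VC-HIT]

#0 0x51→b10/s0 MISS; vc=[]
#1 0x56→b10/s0 L1-HIT; vc=[]
#2 0x56→b10/s0 L1-HIT; vc=[]
#3 0x57→b10/s0 L1-HIT; vc=[]
#4 0x53→b10/s0 L1-HIT; vc=[]
#5 0x56→b10/s0 L1-HIT; vc=[]
#6 0x37→b6/s0 MISS; vc=[10]
#7 0x36→b6/s0 L1-HIT; vc=[10]
#8 0x70→b14/s0 MISS; vc=[10,6]
#9 0x30→b6/s0 VC-HIT; vc=[10,14]
#10 0x36→b6/s0 L1-HIT; vc=[10,14]
#11 0x32→b6/s0 L1-HIT; vc=[10,14]
#12 0x44→b8/s0 MISS; vc=[10,14,6]
#13 0x14→b2/s0 MISS; vc=[10,14,6,8]
#14 0x22→b4/s0 MISS; vc=[10,14,6,8,2]
#15 0x17→b2/s0 VC-HIT; vc=[10,14,6,8,4]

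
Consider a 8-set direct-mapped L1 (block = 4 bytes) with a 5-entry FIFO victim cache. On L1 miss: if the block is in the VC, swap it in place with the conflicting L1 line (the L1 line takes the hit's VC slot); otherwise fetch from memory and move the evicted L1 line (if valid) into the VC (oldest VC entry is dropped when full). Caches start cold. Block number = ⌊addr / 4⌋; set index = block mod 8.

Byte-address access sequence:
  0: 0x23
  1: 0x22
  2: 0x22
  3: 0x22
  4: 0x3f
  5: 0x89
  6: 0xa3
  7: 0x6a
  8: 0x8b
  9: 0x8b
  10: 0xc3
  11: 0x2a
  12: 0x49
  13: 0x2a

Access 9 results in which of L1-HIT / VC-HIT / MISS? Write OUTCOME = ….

0: 0x23 (blk 8, set 0) → MISS  vc=[]
1: 0x22 (blk 8, set 0) → L1-HIT  vc=[]
2: 0x22 (blk 8, set 0) → L1-HIT  vc=[]
3: 0x22 (blk 8, set 0) → L1-HIT  vc=[]
4: 0x3f (blk 15, set 7) → MISS  vc=[]
5: 0x89 (blk 34, set 2) → MISS  vc=[]
6: 0xa3 (blk 40, set 0) → MISS  vc=[8]
7: 0x6a (blk 26, set 2) → MISS  vc=[8, 34]
8: 0x8b (blk 34, set 2) → VC-HIT  vc=[8, 26]
9: 0x8b (blk 34, set 2) → L1-HIT  vc=[8, 26]
10: 0xc3 (blk 48, set 0) → MISS  vc=[8, 26, 40]
11: 0x2a (blk 10, set 2) → MISS  vc=[8, 26, 40, 34]
12: 0x49 (blk 18, set 2) → MISS  vc=[8, 26, 40, 34, 10]
13: 0x2a (blk 10, set 2) → VC-HIT  vc=[8, 26, 40, 34, 18]

OUTCOME = L1-HIT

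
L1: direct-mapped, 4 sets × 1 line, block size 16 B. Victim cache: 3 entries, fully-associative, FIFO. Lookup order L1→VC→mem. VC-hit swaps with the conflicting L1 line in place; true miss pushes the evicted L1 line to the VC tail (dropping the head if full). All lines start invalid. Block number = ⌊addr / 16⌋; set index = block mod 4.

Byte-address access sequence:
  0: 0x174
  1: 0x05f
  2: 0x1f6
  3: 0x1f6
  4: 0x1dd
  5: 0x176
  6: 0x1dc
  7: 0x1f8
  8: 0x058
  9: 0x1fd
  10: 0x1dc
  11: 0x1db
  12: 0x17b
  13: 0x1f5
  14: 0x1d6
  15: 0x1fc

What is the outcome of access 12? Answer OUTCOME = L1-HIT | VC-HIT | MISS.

OUTCOME = VC-HIT

0: 0x174 (blk 23, set 3) → MISS  vc=[]
1: 0x5f (blk 5, set 1) → MISS  vc=[]
2: 0x1f6 (blk 31, set 3) → MISS  vc=[23]
3: 0x1f6 (blk 31, set 3) → L1-HIT  vc=[23]
4: 0x1dd (blk 29, set 1) → MISS  vc=[23, 5]
5: 0x176 (blk 23, set 3) → VC-HIT  vc=[31, 5]
6: 0x1dc (blk 29, set 1) → L1-HIT  vc=[31, 5]
7: 0x1f8 (blk 31, set 3) → VC-HIT  vc=[23, 5]
8: 0x58 (blk 5, set 1) → VC-HIT  vc=[23, 29]
9: 0x1fd (blk 31, set 3) → L1-HIT  vc=[23, 29]
10: 0x1dc (blk 29, set 1) → VC-HIT  vc=[23, 5]
11: 0x1db (blk 29, set 1) → L1-HIT  vc=[23, 5]
12: 0x17b (blk 23, set 3) → VC-HIT  vc=[31, 5]
13: 0x1f5 (blk 31, set 3) → VC-HIT  vc=[23, 5]
14: 0x1d6 (blk 29, set 1) → L1-HIT  vc=[23, 5]
15: 0x1fc (blk 31, set 3) → L1-HIT  vc=[23, 5]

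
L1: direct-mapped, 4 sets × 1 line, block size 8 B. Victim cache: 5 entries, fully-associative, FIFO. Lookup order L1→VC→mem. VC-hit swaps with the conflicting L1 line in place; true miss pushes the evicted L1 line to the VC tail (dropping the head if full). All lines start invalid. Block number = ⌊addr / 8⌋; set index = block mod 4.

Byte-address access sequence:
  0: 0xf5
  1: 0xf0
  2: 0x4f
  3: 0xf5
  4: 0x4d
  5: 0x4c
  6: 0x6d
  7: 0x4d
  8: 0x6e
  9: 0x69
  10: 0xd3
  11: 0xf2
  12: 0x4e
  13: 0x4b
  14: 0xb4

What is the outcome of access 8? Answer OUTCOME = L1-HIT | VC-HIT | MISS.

OUTCOME = VC-HIT

  [0] addr=0xf5 blk=30 s=2: MISS | VC []
  [1] addr=0xf0 blk=30 s=2: L1-HIT | VC []
  [2] addr=0x4f blk=9 s=1: MISS | VC []
  [3] addr=0xf5 blk=30 s=2: L1-HIT | VC []
  [4] addr=0x4d blk=9 s=1: L1-HIT | VC []
  [5] addr=0x4c blk=9 s=1: L1-HIT | VC []
  [6] addr=0x6d blk=13 s=1: MISS | VC [9]
  [7] addr=0x4d blk=9 s=1: VC-HIT | VC [13]
  [8] addr=0x6e blk=13 s=1: VC-HIT | VC [9]
  [9] addr=0x69 blk=13 s=1: L1-HIT | VC [9]
  [10] addr=0xd3 blk=26 s=2: MISS | VC [9, 30]
  [11] addr=0xf2 blk=30 s=2: VC-HIT | VC [9, 26]
  [12] addr=0x4e blk=9 s=1: VC-HIT | VC [13, 26]
  [13] addr=0x4b blk=9 s=1: L1-HIT | VC [13, 26]
  [14] addr=0xb4 blk=22 s=2: MISS | VC [13, 26, 30]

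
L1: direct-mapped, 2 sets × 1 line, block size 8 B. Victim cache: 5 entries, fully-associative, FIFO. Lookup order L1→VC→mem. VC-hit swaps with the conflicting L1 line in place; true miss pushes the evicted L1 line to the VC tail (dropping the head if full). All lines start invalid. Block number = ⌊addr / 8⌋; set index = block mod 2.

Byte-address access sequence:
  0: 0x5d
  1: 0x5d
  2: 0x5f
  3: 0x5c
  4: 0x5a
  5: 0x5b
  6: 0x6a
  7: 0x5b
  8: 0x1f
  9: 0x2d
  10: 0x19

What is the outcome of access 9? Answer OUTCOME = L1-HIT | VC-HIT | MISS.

OUTCOME = MISS

#0 0x5d→b11/s1 MISS; vc=[]
#1 0x5d→b11/s1 L1-HIT; vc=[]
#2 0x5f→b11/s1 L1-HIT; vc=[]
#3 0x5c→b11/s1 L1-HIT; vc=[]
#4 0x5a→b11/s1 L1-HIT; vc=[]
#5 0x5b→b11/s1 L1-HIT; vc=[]
#6 0x6a→b13/s1 MISS; vc=[11]
#7 0x5b→b11/s1 VC-HIT; vc=[13]
#8 0x1f→b3/s1 MISS; vc=[13,11]
#9 0x2d→b5/s1 MISS; vc=[13,11,3]
#10 0x19→b3/s1 VC-HIT; vc=[13,11,5]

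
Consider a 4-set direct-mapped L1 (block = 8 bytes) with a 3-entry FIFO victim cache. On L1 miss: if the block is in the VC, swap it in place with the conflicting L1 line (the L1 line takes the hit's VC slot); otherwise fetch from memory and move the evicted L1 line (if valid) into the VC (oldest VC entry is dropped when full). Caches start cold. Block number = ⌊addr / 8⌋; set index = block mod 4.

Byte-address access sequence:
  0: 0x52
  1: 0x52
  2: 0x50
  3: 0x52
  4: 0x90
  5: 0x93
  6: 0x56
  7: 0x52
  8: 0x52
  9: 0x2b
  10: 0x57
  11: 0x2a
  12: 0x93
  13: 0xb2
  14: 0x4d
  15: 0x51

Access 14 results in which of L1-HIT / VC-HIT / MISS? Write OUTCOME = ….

OUTCOME = MISS

#0 0x52→b10/s2 MISS; vc=[]
#1 0x52→b10/s2 L1-HIT; vc=[]
#2 0x50→b10/s2 L1-HIT; vc=[]
#3 0x52→b10/s2 L1-HIT; vc=[]
#4 0x90→b18/s2 MISS; vc=[10]
#5 0x93→b18/s2 L1-HIT; vc=[10]
#6 0x56→b10/s2 VC-HIT; vc=[18]
#7 0x52→b10/s2 L1-HIT; vc=[18]
#8 0x52→b10/s2 L1-HIT; vc=[18]
#9 0x2b→b5/s1 MISS; vc=[18]
#10 0x57→b10/s2 L1-HIT; vc=[18]
#11 0x2a→b5/s1 L1-HIT; vc=[18]
#12 0x93→b18/s2 VC-HIT; vc=[10]
#13 0xb2→b22/s2 MISS; vc=[10,18]
#14 0x4d→b9/s1 MISS; vc=[10,18,5]
#15 0x51→b10/s2 VC-HIT; vc=[22,18,5]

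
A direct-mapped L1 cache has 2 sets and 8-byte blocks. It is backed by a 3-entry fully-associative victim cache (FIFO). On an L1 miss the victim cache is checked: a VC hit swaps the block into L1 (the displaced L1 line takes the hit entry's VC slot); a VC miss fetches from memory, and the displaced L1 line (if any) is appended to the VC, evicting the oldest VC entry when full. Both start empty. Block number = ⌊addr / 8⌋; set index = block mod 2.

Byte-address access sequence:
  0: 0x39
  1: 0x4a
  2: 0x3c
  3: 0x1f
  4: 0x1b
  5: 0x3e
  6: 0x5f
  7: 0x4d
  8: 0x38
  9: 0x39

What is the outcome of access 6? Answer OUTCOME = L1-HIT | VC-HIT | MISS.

0: 0x39 (blk 7, set 1) → MISS  vc=[]
1: 0x4a (blk 9, set 1) → MISS  vc=[7]
2: 0x3c (blk 7, set 1) → VC-HIT  vc=[9]
3: 0x1f (blk 3, set 1) → MISS  vc=[9, 7]
4: 0x1b (blk 3, set 1) → L1-HIT  vc=[9, 7]
5: 0x3e (blk 7, set 1) → VC-HIT  vc=[9, 3]
6: 0x5f (blk 11, set 1) → MISS  vc=[9, 3, 7]
7: 0x4d (blk 9, set 1) → VC-HIT  vc=[11, 3, 7]
8: 0x38 (blk 7, set 1) → VC-HIT  vc=[11, 3, 9]
9: 0x39 (blk 7, set 1) → L1-HIT  vc=[11, 3, 9]

OUTCOME = MISS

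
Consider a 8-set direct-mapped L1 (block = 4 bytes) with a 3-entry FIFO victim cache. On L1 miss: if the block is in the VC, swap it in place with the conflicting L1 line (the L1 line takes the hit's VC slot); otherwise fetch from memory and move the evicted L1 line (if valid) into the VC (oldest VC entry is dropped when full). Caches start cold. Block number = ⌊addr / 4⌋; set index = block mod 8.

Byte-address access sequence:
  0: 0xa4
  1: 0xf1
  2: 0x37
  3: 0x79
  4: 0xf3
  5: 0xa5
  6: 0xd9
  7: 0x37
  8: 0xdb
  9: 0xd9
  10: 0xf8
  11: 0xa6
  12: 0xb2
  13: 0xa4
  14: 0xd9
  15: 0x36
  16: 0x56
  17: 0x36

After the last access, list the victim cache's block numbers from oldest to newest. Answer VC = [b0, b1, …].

  [0] addr=0xa4 blk=41 s=1: MISS | VC []
  [1] addr=0xf1 blk=60 s=4: MISS | VC []
  [2] addr=0x37 blk=13 s=5: MISS | VC []
  [3] addr=0x79 blk=30 s=6: MISS | VC []
  [4] addr=0xf3 blk=60 s=4: L1-HIT | VC []
  [5] addr=0xa5 blk=41 s=1: L1-HIT | VC []
  [6] addr=0xd9 blk=54 s=6: MISS | VC [30]
  [7] addr=0x37 blk=13 s=5: L1-HIT | VC [30]
  [8] addr=0xdb blk=54 s=6: L1-HIT | VC [30]
  [9] addr=0xd9 blk=54 s=6: L1-HIT | VC [30]
  [10] addr=0xf8 blk=62 s=6: MISS | VC [30, 54]
  [11] addr=0xa6 blk=41 s=1: L1-HIT | VC [30, 54]
  [12] addr=0xb2 blk=44 s=4: MISS | VC [30, 54, 60]
  [13] addr=0xa4 blk=41 s=1: L1-HIT | VC [30, 54, 60]
  [14] addr=0xd9 blk=54 s=6: VC-HIT | VC [30, 62, 60]
  [15] addr=0x36 blk=13 s=5: L1-HIT | VC [30, 62, 60]
  [16] addr=0x56 blk=21 s=5: MISS | VC [62, 60, 13]
  [17] addr=0x36 blk=13 s=5: VC-HIT | VC [62, 60, 21]

VC = [62, 60, 21]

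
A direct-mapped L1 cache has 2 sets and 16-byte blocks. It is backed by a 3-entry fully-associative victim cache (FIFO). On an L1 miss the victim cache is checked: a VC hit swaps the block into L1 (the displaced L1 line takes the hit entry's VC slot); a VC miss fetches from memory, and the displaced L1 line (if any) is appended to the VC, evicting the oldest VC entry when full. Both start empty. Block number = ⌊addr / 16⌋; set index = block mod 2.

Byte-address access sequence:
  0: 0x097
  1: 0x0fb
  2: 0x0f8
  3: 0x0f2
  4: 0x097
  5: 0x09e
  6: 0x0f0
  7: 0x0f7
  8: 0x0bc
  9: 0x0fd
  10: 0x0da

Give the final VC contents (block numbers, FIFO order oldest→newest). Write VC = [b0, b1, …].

VC = [9, 11, 15]

0: 0x97 (blk 9, set 1) → MISS  vc=[]
1: 0xfb (blk 15, set 1) → MISS  vc=[9]
2: 0xf8 (blk 15, set 1) → L1-HIT  vc=[9]
3: 0xf2 (blk 15, set 1) → L1-HIT  vc=[9]
4: 0x97 (blk 9, set 1) → VC-HIT  vc=[15]
5: 0x9e (blk 9, set 1) → L1-HIT  vc=[15]
6: 0xf0 (blk 15, set 1) → VC-HIT  vc=[9]
7: 0xf7 (blk 15, set 1) → L1-HIT  vc=[9]
8: 0xbc (blk 11, set 1) → MISS  vc=[9, 15]
9: 0xfd (blk 15, set 1) → VC-HIT  vc=[9, 11]
10: 0xda (blk 13, set 1) → MISS  vc=[9, 11, 15]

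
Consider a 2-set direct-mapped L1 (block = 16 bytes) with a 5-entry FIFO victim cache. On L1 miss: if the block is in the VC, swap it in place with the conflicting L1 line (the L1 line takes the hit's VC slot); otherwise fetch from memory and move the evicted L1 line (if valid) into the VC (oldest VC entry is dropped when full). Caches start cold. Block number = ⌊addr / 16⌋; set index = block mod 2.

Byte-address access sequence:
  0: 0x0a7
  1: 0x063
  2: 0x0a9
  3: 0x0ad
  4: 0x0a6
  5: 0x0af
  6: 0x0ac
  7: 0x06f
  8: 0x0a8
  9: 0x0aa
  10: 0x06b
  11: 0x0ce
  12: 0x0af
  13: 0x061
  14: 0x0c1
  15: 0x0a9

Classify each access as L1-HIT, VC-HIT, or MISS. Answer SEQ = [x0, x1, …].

SEQ = [MISS, MISS, VC-HIT, L1-HIT, L1-HIT, L1-HIT, L1-HIT, VC-HIT, VC-HIT, L1-HIT, VC-HIT, MISS, VC-HIT, VC-HIT, VC-HIT, VC-HIT]

  [0] addr=0xa7 blk=10 s=0: MISS | VC []
  [1] addr=0x63 blk=6 s=0: MISS | VC [10]
  [2] addr=0xa9 blk=10 s=0: VC-HIT | VC [6]
  [3] addr=0xad blk=10 s=0: L1-HIT | VC [6]
  [4] addr=0xa6 blk=10 s=0: L1-HIT | VC [6]
  [5] addr=0xaf blk=10 s=0: L1-HIT | VC [6]
  [6] addr=0xac blk=10 s=0: L1-HIT | VC [6]
  [7] addr=0x6f blk=6 s=0: VC-HIT | VC [10]
  [8] addr=0xa8 blk=10 s=0: VC-HIT | VC [6]
  [9] addr=0xaa blk=10 s=0: L1-HIT | VC [6]
  [10] addr=0x6b blk=6 s=0: VC-HIT | VC [10]
  [11] addr=0xce blk=12 s=0: MISS | VC [10, 6]
  [12] addr=0xaf blk=10 s=0: VC-HIT | VC [12, 6]
  [13] addr=0x61 blk=6 s=0: VC-HIT | VC [12, 10]
  [14] addr=0xc1 blk=12 s=0: VC-HIT | VC [6, 10]
  [15] addr=0xa9 blk=10 s=0: VC-HIT | VC [6, 12]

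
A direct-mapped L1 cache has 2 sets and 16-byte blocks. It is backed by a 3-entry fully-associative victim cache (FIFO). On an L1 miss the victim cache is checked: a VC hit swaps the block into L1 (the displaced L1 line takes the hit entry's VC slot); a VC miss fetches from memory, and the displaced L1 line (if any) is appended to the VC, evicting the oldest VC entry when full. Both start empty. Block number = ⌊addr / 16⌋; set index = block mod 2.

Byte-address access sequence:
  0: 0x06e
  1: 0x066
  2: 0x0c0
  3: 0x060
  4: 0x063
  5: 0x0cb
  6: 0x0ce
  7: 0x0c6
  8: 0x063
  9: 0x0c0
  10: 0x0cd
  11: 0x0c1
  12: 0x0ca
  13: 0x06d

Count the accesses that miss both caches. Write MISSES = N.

#0 0x6e→b6/s0 MISS; vc=[]
#1 0x66→b6/s0 L1-HIT; vc=[]
#2 0xc0→b12/s0 MISS; vc=[6]
#3 0x60→b6/s0 VC-HIT; vc=[12]
#4 0x63→b6/s0 L1-HIT; vc=[12]
#5 0xcb→b12/s0 VC-HIT; vc=[6]
#6 0xce→b12/s0 L1-HIT; vc=[6]
#7 0xc6→b12/s0 L1-HIT; vc=[6]
#8 0x63→b6/s0 VC-HIT; vc=[12]
#9 0xc0→b12/s0 VC-HIT; vc=[6]
#10 0xcd→b12/s0 L1-HIT; vc=[6]
#11 0xc1→b12/s0 L1-HIT; vc=[6]
#12 0xca→b12/s0 L1-HIT; vc=[6]
#13 0x6d→b6/s0 VC-HIT; vc=[12]

MISSES = 2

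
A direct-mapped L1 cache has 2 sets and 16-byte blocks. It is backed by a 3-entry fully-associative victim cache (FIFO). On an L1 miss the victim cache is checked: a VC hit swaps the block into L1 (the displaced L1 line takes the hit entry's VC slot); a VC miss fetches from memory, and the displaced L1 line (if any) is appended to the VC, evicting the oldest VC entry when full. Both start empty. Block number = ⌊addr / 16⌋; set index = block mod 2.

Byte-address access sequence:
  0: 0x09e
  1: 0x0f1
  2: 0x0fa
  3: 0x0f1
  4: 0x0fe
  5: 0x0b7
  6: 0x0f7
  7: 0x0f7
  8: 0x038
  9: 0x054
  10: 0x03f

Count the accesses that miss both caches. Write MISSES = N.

0: 0x9e (blk 9, set 1) → MISS  vc=[]
1: 0xf1 (blk 15, set 1) → MISS  vc=[9]
2: 0xfa (blk 15, set 1) → L1-HIT  vc=[9]
3: 0xf1 (blk 15, set 1) → L1-HIT  vc=[9]
4: 0xfe (blk 15, set 1) → L1-HIT  vc=[9]
5: 0xb7 (blk 11, set 1) → MISS  vc=[9, 15]
6: 0xf7 (blk 15, set 1) → VC-HIT  vc=[9, 11]
7: 0xf7 (blk 15, set 1) → L1-HIT  vc=[9, 11]
8: 0x38 (blk 3, set 1) → MISS  vc=[9, 11, 15]
9: 0x54 (blk 5, set 1) → MISS  vc=[11, 15, 3]
10: 0x3f (blk 3, set 1) → VC-HIT  vc=[11, 15, 5]

MISSES = 5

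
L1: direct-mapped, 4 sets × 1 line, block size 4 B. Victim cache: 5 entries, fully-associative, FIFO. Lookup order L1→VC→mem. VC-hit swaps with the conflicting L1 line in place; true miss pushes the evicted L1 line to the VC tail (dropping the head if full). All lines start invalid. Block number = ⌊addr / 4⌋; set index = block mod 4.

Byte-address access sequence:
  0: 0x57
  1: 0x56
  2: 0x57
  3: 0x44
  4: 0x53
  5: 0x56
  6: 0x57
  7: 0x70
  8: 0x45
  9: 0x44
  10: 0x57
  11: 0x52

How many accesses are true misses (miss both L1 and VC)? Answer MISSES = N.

  [0] addr=0x57 blk=21 s=1: MISS | VC []
  [1] addr=0x56 blk=21 s=1: L1-HIT | VC []
  [2] addr=0x57 blk=21 s=1: L1-HIT | VC []
  [3] addr=0x44 blk=17 s=1: MISS | VC [21]
  [4] addr=0x53 blk=20 s=0: MISS | VC [21]
  [5] addr=0x56 blk=21 s=1: VC-HIT | VC [17]
  [6] addr=0x57 blk=21 s=1: L1-HIT | VC [17]
  [7] addr=0x70 blk=28 s=0: MISS | VC [17, 20]
  [8] addr=0x45 blk=17 s=1: VC-HIT | VC [21, 20]
  [9] addr=0x44 blk=17 s=1: L1-HIT | VC [21, 20]
  [10] addr=0x57 blk=21 s=1: VC-HIT | VC [17, 20]
  [11] addr=0x52 blk=20 s=0: VC-HIT | VC [17, 28]

MISSES = 4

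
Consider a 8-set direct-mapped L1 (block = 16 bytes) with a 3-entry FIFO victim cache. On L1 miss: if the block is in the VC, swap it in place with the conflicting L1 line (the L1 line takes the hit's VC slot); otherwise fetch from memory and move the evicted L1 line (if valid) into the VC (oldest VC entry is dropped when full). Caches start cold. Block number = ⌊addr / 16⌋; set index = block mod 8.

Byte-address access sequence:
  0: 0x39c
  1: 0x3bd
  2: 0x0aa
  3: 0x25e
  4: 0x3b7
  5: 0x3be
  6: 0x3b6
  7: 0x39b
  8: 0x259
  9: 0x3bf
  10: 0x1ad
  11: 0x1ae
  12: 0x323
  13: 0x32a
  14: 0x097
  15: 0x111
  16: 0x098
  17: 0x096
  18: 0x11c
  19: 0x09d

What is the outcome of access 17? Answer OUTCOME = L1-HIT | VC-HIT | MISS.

0: 0x39c (blk 57, set 1) → MISS  vc=[]
1: 0x3bd (blk 59, set 3) → MISS  vc=[]
2: 0xaa (blk 10, set 2) → MISS  vc=[]
3: 0x25e (blk 37, set 5) → MISS  vc=[]
4: 0x3b7 (blk 59, set 3) → L1-HIT  vc=[]
5: 0x3be (blk 59, set 3) → L1-HIT  vc=[]
6: 0x3b6 (blk 59, set 3) → L1-HIT  vc=[]
7: 0x39b (blk 57, set 1) → L1-HIT  vc=[]
8: 0x259 (blk 37, set 5) → L1-HIT  vc=[]
9: 0x3bf (blk 59, set 3) → L1-HIT  vc=[]
10: 0x1ad (blk 26, set 2) → MISS  vc=[10]
11: 0x1ae (blk 26, set 2) → L1-HIT  vc=[10]
12: 0x323 (blk 50, set 2) → MISS  vc=[10, 26]
13: 0x32a (blk 50, set 2) → L1-HIT  vc=[10, 26]
14: 0x97 (blk 9, set 1) → MISS  vc=[10, 26, 57]
15: 0x111 (blk 17, set 1) → MISS  vc=[26, 57, 9]
16: 0x98 (blk 9, set 1) → VC-HIT  vc=[26, 57, 17]
17: 0x96 (blk 9, set 1) → L1-HIT  vc=[26, 57, 17]
18: 0x11c (blk 17, set 1) → VC-HIT  vc=[26, 57, 9]
19: 0x9d (blk 9, set 1) → VC-HIT  vc=[26, 57, 17]

OUTCOME = L1-HIT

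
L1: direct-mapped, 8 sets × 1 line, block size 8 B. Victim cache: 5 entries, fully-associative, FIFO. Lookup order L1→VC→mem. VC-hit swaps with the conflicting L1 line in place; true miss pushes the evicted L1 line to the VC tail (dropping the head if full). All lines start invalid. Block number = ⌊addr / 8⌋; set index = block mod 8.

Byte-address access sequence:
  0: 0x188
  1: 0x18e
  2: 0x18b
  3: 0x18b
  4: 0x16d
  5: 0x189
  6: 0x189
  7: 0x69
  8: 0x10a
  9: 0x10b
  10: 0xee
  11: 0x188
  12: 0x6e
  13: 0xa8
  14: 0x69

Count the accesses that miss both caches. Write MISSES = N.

MISSES = 6

  [0] addr=0x188 blk=49 s=1: MISS | VC []
  [1] addr=0x18e blk=49 s=1: L1-HIT | VC []
  [2] addr=0x18b blk=49 s=1: L1-HIT | VC []
  [3] addr=0x18b blk=49 s=1: L1-HIT | VC []
  [4] addr=0x16d blk=45 s=5: MISS | VC []
  [5] addr=0x189 blk=49 s=1: L1-HIT | VC []
  [6] addr=0x189 blk=49 s=1: L1-HIT | VC []
  [7] addr=0x69 blk=13 s=5: MISS | VC [45]
  [8] addr=0x10a blk=33 s=1: MISS | VC [45, 49]
  [9] addr=0x10b blk=33 s=1: L1-HIT | VC [45, 49]
  [10] addr=0xee blk=29 s=5: MISS | VC [45, 49, 13]
  [11] addr=0x188 blk=49 s=1: VC-HIT | VC [45, 33, 13]
  [12] addr=0x6e blk=13 s=5: VC-HIT | VC [45, 33, 29]
  [13] addr=0xa8 blk=21 s=5: MISS | VC [45, 33, 29, 13]
  [14] addr=0x69 blk=13 s=5: VC-HIT | VC [45, 33, 29, 21]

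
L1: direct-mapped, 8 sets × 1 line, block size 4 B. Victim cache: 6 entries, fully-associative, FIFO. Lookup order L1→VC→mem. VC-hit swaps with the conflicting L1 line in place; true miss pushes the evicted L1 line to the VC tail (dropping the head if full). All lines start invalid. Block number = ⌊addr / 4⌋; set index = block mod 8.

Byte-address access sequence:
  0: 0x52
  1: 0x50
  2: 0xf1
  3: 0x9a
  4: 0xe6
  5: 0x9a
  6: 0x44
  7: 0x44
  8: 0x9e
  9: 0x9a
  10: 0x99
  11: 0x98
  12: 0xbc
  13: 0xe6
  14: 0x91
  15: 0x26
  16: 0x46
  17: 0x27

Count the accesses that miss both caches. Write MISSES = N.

MISSES = 9

  [0] addr=0x52 blk=20 s=4: MISS | VC []
  [1] addr=0x50 blk=20 s=4: L1-HIT | VC []
  [2] addr=0xf1 blk=60 s=4: MISS | VC [20]
  [3] addr=0x9a blk=38 s=6: MISS | VC [20]
  [4] addr=0xe6 blk=57 s=1: MISS | VC [20]
  [5] addr=0x9a blk=38 s=6: L1-HIT | VC [20]
  [6] addr=0x44 blk=17 s=1: MISS | VC [20, 57]
  [7] addr=0x44 blk=17 s=1: L1-HIT | VC [20, 57]
  [8] addr=0x9e blk=39 s=7: MISS | VC [20, 57]
  [9] addr=0x9a blk=38 s=6: L1-HIT | VC [20, 57]
  [10] addr=0x99 blk=38 s=6: L1-HIT | VC [20, 57]
  [11] addr=0x98 blk=38 s=6: L1-HIT | VC [20, 57]
  [12] addr=0xbc blk=47 s=7: MISS | VC [20, 57, 39]
  [13] addr=0xe6 blk=57 s=1: VC-HIT | VC [20, 17, 39]
  [14] addr=0x91 blk=36 s=4: MISS | VC [20, 17, 39, 60]
  [15] addr=0x26 blk=9 s=1: MISS | VC [20, 17, 39, 60, 57]
  [16] addr=0x46 blk=17 s=1: VC-HIT | VC [20, 9, 39, 60, 57]
  [17] addr=0x27 blk=9 s=1: VC-HIT | VC [20, 17, 39, 60, 57]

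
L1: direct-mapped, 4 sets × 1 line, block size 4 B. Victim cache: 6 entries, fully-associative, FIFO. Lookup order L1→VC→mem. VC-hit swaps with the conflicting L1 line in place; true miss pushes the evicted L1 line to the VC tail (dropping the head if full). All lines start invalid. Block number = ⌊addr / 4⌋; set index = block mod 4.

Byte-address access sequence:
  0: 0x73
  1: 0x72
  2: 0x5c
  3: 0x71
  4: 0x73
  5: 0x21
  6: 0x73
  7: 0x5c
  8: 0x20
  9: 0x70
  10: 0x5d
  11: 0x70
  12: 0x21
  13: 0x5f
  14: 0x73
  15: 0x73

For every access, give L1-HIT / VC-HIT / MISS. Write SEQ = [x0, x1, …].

  [0] addr=0x73 blk=28 s=0: MISS | VC []
  [1] addr=0x72 blk=28 s=0: L1-HIT | VC []
  [2] addr=0x5c blk=23 s=3: MISS | VC []
  [3] addr=0x71 blk=28 s=0: L1-HIT | VC []
  [4] addr=0x73 blk=28 s=0: L1-HIT | VC []
  [5] addr=0x21 blk=8 s=0: MISS | VC [28]
  [6] addr=0x73 blk=28 s=0: VC-HIT | VC [8]
  [7] addr=0x5c blk=23 s=3: L1-HIT | VC [8]
  [8] addr=0x20 blk=8 s=0: VC-HIT | VC [28]
  [9] addr=0x70 blk=28 s=0: VC-HIT | VC [8]
  [10] addr=0x5d blk=23 s=3: L1-HIT | VC [8]
  [11] addr=0x70 blk=28 s=0: L1-HIT | VC [8]
  [12] addr=0x21 blk=8 s=0: VC-HIT | VC [28]
  [13] addr=0x5f blk=23 s=3: L1-HIT | VC [28]
  [14] addr=0x73 blk=28 s=0: VC-HIT | VC [8]
  [15] addr=0x73 blk=28 s=0: L1-HIT | VC [8]

SEQ = [MISS, L1-HIT, MISS, L1-HIT, L1-HIT, MISS, VC-HIT, L1-HIT, VC-HIT, VC-HIT, L1-HIT, L1-HIT, VC-HIT, L1-HIT, VC-HIT, L1-HIT]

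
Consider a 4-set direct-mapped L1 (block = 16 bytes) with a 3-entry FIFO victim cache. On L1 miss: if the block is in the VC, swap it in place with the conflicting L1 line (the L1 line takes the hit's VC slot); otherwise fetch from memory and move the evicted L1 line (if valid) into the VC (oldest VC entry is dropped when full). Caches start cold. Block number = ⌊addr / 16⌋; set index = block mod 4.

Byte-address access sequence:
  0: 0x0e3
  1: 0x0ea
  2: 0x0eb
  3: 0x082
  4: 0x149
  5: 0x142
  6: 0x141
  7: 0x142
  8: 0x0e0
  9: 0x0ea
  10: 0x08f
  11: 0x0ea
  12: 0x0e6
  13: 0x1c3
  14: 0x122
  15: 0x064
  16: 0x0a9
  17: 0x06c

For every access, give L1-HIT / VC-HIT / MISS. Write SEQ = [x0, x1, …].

0: 0xe3 (blk 14, set 2) → MISS  vc=[]
1: 0xea (blk 14, set 2) → L1-HIT  vc=[]
2: 0xeb (blk 14, set 2) → L1-HIT  vc=[]
3: 0x82 (blk 8, set 0) → MISS  vc=[]
4: 0x149 (blk 20, set 0) → MISS  vc=[8]
5: 0x142 (blk 20, set 0) → L1-HIT  vc=[8]
6: 0x141 (blk 20, set 0) → L1-HIT  vc=[8]
7: 0x142 (blk 20, set 0) → L1-HIT  vc=[8]
8: 0xe0 (blk 14, set 2) → L1-HIT  vc=[8]
9: 0xea (blk 14, set 2) → L1-HIT  vc=[8]
10: 0x8f (blk 8, set 0) → VC-HIT  vc=[20]
11: 0xea (blk 14, set 2) → L1-HIT  vc=[20]
12: 0xe6 (blk 14, set 2) → L1-HIT  vc=[20]
13: 0x1c3 (blk 28, set 0) → MISS  vc=[20, 8]
14: 0x122 (blk 18, set 2) → MISS  vc=[20, 8, 14]
15: 0x64 (blk 6, set 2) → MISS  vc=[8, 14, 18]
16: 0xa9 (blk 10, set 2) → MISS  vc=[14, 18, 6]
17: 0x6c (blk 6, set 2) → VC-HIT  vc=[14, 18, 10]

SEQ = [MISS, L1-HIT, L1-HIT, MISS, MISS, L1-HIT, L1-HIT, L1-HIT, L1-HIT, L1-HIT, VC-HIT, L1-HIT, L1-HIT, MISS, MISS, MISS, MISS, VC-HIT]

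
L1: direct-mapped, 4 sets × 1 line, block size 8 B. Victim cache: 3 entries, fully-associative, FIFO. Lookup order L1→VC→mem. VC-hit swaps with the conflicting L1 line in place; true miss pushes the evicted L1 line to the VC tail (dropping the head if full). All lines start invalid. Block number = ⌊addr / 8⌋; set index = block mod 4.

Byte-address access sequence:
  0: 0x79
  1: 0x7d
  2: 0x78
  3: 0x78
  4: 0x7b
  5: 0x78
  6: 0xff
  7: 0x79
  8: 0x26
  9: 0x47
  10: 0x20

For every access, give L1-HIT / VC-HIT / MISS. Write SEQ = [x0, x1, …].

SEQ = [MISS, L1-HIT, L1-HIT, L1-HIT, L1-HIT, L1-HIT, MISS, VC-HIT, MISS, MISS, VC-HIT]

#0 0x79→b15/s3 MISS; vc=[]
#1 0x7d→b15/s3 L1-HIT; vc=[]
#2 0x78→b15/s3 L1-HIT; vc=[]
#3 0x78→b15/s3 L1-HIT; vc=[]
#4 0x7b→b15/s3 L1-HIT; vc=[]
#5 0x78→b15/s3 L1-HIT; vc=[]
#6 0xff→b31/s3 MISS; vc=[15]
#7 0x79→b15/s3 VC-HIT; vc=[31]
#8 0x26→b4/s0 MISS; vc=[31]
#9 0x47→b8/s0 MISS; vc=[31,4]
#10 0x20→b4/s0 VC-HIT; vc=[31,8]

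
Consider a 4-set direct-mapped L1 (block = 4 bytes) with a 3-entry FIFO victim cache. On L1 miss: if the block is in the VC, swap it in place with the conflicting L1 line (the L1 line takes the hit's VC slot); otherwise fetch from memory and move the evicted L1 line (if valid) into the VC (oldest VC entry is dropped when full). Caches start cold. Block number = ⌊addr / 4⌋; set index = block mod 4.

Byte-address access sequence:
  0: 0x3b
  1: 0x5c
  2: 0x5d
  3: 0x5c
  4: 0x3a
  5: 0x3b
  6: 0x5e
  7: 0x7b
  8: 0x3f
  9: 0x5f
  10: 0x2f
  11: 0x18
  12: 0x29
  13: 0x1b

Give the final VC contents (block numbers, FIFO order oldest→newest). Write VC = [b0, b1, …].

VC = [23, 30, 10]

0: 0x3b (blk 14, set 2) → MISS  vc=[]
1: 0x5c (blk 23, set 3) → MISS  vc=[]
2: 0x5d (blk 23, set 3) → L1-HIT  vc=[]
3: 0x5c (blk 23, set 3) → L1-HIT  vc=[]
4: 0x3a (blk 14, set 2) → L1-HIT  vc=[]
5: 0x3b (blk 14, set 2) → L1-HIT  vc=[]
6: 0x5e (blk 23, set 3) → L1-HIT  vc=[]
7: 0x7b (blk 30, set 2) → MISS  vc=[14]
8: 0x3f (blk 15, set 3) → MISS  vc=[14, 23]
9: 0x5f (blk 23, set 3) → VC-HIT  vc=[14, 15]
10: 0x2f (blk 11, set 3) → MISS  vc=[14, 15, 23]
11: 0x18 (blk 6, set 2) → MISS  vc=[15, 23, 30]
12: 0x29 (blk 10, set 2) → MISS  vc=[23, 30, 6]
13: 0x1b (blk 6, set 2) → VC-HIT  vc=[23, 30, 10]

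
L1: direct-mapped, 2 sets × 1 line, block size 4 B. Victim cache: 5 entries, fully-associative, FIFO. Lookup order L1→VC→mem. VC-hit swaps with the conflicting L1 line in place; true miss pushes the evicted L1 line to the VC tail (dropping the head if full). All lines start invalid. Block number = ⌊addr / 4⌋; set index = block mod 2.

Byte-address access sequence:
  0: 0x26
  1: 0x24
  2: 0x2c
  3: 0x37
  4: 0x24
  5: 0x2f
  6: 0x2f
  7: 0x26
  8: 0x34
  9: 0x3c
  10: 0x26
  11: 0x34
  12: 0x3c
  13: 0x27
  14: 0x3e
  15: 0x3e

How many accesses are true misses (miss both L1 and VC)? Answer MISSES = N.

  [0] addr=0x26 blk=9 s=1: MISS | VC []
  [1] addr=0x24 blk=9 s=1: L1-HIT | VC []
  [2] addr=0x2c blk=11 s=1: MISS | VC [9]
  [3] addr=0x37 blk=13 s=1: MISS | VC [9, 11]
  [4] addr=0x24 blk=9 s=1: VC-HIT | VC [13, 11]
  [5] addr=0x2f blk=11 s=1: VC-HIT | VC [13, 9]
  [6] addr=0x2f blk=11 s=1: L1-HIT | VC [13, 9]
  [7] addr=0x26 blk=9 s=1: VC-HIT | VC [13, 11]
  [8] addr=0x34 blk=13 s=1: VC-HIT | VC [9, 11]
  [9] addr=0x3c blk=15 s=1: MISS | VC [9, 11, 13]
  [10] addr=0x26 blk=9 s=1: VC-HIT | VC [15, 11, 13]
  [11] addr=0x34 blk=13 s=1: VC-HIT | VC [15, 11, 9]
  [12] addr=0x3c blk=15 s=1: VC-HIT | VC [13, 11, 9]
  [13] addr=0x27 blk=9 s=1: VC-HIT | VC [13, 11, 15]
  [14] addr=0x3e blk=15 s=1: VC-HIT | VC [13, 11, 9]
  [15] addr=0x3e blk=15 s=1: L1-HIT | VC [13, 11, 9]

MISSES = 4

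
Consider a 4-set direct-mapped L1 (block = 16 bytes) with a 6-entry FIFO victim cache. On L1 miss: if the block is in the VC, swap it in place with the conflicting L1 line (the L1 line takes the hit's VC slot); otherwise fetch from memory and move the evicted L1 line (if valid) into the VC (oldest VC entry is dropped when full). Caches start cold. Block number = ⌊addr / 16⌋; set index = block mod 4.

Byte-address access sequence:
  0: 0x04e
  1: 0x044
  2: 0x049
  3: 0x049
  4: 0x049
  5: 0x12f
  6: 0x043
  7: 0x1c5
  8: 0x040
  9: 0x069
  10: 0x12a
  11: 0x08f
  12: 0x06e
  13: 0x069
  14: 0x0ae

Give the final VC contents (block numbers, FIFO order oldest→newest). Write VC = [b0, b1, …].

VC = [28, 18, 4, 6]

  [0] addr=0x4e blk=4 s=0: MISS | VC []
  [1] addr=0x44 blk=4 s=0: L1-HIT | VC []
  [2] addr=0x49 blk=4 s=0: L1-HIT | VC []
  [3] addr=0x49 blk=4 s=0: L1-HIT | VC []
  [4] addr=0x49 blk=4 s=0: L1-HIT | VC []
  [5] addr=0x12f blk=18 s=2: MISS | VC []
  [6] addr=0x43 blk=4 s=0: L1-HIT | VC []
  [7] addr=0x1c5 blk=28 s=0: MISS | VC [4]
  [8] addr=0x40 blk=4 s=0: VC-HIT | VC [28]
  [9] addr=0x69 blk=6 s=2: MISS | VC [28, 18]
  [10] addr=0x12a blk=18 s=2: VC-HIT | VC [28, 6]
  [11] addr=0x8f blk=8 s=0: MISS | VC [28, 6, 4]
  [12] addr=0x6e blk=6 s=2: VC-HIT | VC [28, 18, 4]
  [13] addr=0x69 blk=6 s=2: L1-HIT | VC [28, 18, 4]
  [14] addr=0xae blk=10 s=2: MISS | VC [28, 18, 4, 6]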